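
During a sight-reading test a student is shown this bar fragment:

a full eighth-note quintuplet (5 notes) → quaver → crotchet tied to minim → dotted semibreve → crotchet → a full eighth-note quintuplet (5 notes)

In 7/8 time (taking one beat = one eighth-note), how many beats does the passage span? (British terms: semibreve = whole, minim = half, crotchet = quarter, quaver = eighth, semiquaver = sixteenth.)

29

One eighth-note beat = 2 sixteenth notes.
Each duration in sixteenth notes: a full eighth-note quintuplet (5 notes) (five quintuplet eighths span one half) = 8; quaver = 2; crotchet tied to minim (crotchet + minim) = 12; dotted semibreve = 24; crotchet = 4; a full eighth-note quintuplet (5 notes) (five quintuplet eighths span one half) = 8.
Sum: 8 + 2 + 12 + 24 + 4 + 8 = 58.
58 ÷ 2 = 29 beats.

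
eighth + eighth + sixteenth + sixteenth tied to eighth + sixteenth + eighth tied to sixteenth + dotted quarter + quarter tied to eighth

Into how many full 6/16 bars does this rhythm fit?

One bar of 6/16 = 6 sixteenth notes.
Each duration in sixteenth notes: eighth = 2; eighth = 2; sixteenth = 1; sixteenth tied to eighth (sixteenth + eighth) = 3; sixteenth = 1; eighth tied to sixteenth (eighth + sixteenth) = 3; dotted quarter = 6; quarter tied to eighth (quarter + eighth) = 6.
Altogether 2 + 2 + 1 + 3 + 1 + 3 + 6 + 6 = 24.
24 ÷ 6 = 4 complete bars with 0 left over.

4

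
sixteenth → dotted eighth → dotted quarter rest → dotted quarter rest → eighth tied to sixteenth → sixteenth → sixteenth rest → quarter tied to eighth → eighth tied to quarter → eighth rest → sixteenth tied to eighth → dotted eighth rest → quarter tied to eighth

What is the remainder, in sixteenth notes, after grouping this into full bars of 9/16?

2

One bar of 9/16 = 9 sixteenth notes.
In sixteenth notes: sixteenth = 1; dotted eighth = 3; dotted quarter rest = 6; dotted quarter rest = 6; eighth tied to sixteenth (eighth + sixteenth) = 3; sixteenth = 1; sixteenth rest = 1; quarter tied to eighth (quarter + eighth) = 6; eighth tied to quarter (eighth + quarter) = 6; eighth rest = 2; sixteenth tied to eighth (sixteenth + eighth) = 3; dotted eighth rest = 3; quarter tied to eighth (quarter + eighth) = 6.
Adding: 1 + 3 + 6 + 6 + 3 + 1 + 1 + 6 + 6 + 2 + 3 + 3 + 6 = 47.
47 ÷ 9 = 5 complete bars with 2 sixteenth notes remaining.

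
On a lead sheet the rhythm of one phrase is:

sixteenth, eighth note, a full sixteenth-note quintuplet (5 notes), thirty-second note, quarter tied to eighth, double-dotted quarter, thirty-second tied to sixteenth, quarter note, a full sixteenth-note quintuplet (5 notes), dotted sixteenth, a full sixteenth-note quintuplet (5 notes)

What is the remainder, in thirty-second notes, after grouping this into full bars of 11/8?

One bar of 11/8 = 44 thirty-second notes.
Convert each value to thirty-second notes: sixteenth = 2; eighth note = 4; a full sixteenth-note quintuplet (5 notes) (five quintuplet sixteenths span one quarter) = 8; thirty-second note = 1; quarter tied to eighth (quarter + eighth) = 12; double-dotted quarter = 14; thirty-second tied to sixteenth (thirty-second + sixteenth) = 3; quarter note = 8; a full sixteenth-note quintuplet (5 notes) (five quintuplet sixteenths span one quarter) = 8; dotted sixteenth = 3; a full sixteenth-note quintuplet (5 notes) (five quintuplet sixteenths span one quarter) = 8.
Adding: 2 + 4 + 8 + 1 + 12 + 14 + 3 + 8 + 8 + 3 + 8 = 71.
71 ÷ 44 = 1 complete bar with 27 thirty-second notes remaining.

27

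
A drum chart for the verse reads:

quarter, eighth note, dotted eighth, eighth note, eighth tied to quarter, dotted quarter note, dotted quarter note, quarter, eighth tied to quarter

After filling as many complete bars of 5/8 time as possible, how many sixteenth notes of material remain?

9

One bar of 5/8 = 10 sixteenth notes.
Express everything in sixteenth notes: quarter = 4; eighth note = 2; dotted eighth = 3; eighth note = 2; eighth tied to quarter (eighth + quarter) = 6; dotted quarter note = 6; dotted quarter note = 6; quarter = 4; eighth tied to quarter (eighth + quarter) = 6.
Sum: 4 + 2 + 3 + 2 + 6 + 6 + 6 + 4 + 6 = 39.
39 ÷ 10 = 3 complete bars with 9 sixteenth notes remaining.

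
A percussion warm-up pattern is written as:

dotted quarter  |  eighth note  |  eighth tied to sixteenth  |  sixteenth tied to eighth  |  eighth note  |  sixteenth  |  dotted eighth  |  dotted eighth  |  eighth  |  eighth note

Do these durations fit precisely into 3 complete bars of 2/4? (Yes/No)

One bar of 2/4 = 8 sixteenth notes, so 3 bars = 24.
Convert each value to sixteenth notes: dotted quarter = 6; eighth note = 2; eighth tied to sixteenth (eighth + sixteenth) = 3; sixteenth tied to eighth (sixteenth + eighth) = 3; eighth note = 2; sixteenth = 1; dotted eighth = 3; dotted eighth = 3; eighth = 2; eighth note = 2.
Altogether 6 + 2 + 3 + 3 + 2 + 1 + 3 + 3 + 2 + 2 = 27.
27 exceeds 24, so the answer is No.

No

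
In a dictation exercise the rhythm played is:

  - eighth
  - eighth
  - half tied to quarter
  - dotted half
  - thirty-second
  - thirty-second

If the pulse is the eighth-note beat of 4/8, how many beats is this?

One eighth-note beat = 4 thirty-second notes.
In thirty-second notes: eighth = 4; eighth = 4; half tied to quarter (half + quarter) = 24; dotted half = 24; thirty-second = 1; thirty-second = 1.
Total: 4 + 4 + 24 + 24 + 1 + 1 = 58.
58 ÷ 4 = 14.5 beats.

14.5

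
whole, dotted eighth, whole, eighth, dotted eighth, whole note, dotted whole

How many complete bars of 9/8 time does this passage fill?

One bar of 9/8 = 18 sixteenth notes.
Each duration in sixteenth notes: whole = 16; dotted eighth = 3; whole = 16; eighth = 2; dotted eighth = 3; whole note = 16; dotted whole = 24.
Altogether 16 + 3 + 16 + 2 + 3 + 16 + 24 = 80.
80 ÷ 18 = 4 complete bars with 8 left over.

4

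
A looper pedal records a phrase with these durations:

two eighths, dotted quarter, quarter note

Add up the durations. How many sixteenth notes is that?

14

Each duration in sixteenth notes: eighth = 2; eighth = 2; dotted quarter = 6; quarter note = 4.
Sum: 2 + 2 + 6 + 4 = 14 sixteenth notes.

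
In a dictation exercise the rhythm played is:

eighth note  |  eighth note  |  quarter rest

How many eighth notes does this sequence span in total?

Express everything in eighth notes: eighth note = 1; eighth note = 1; quarter rest = 2.
Adding: 1 + 1 + 2 = 4 eighth notes.

4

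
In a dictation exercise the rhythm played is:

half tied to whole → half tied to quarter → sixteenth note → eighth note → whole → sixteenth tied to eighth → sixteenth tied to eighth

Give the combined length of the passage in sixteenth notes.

61

Working in sixteenth notes: half tied to whole (half + whole) = 24; half tied to quarter (half + quarter) = 12; sixteenth note = 1; eighth note = 2; whole = 16; sixteenth tied to eighth (sixteenth + eighth) = 3; sixteenth tied to eighth (sixteenth + eighth) = 3.
Adding: 24 + 12 + 1 + 2 + 16 + 3 + 3 = 61 sixteenth notes.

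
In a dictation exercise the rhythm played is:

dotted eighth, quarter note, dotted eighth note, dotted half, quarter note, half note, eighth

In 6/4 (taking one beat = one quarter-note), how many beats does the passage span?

One quarter-note beat = 4 sixteenth notes.
Each duration in sixteenth notes: dotted eighth = 3; quarter note = 4; dotted eighth note = 3; dotted half = 12; quarter note = 4; half note = 8; eighth = 2.
Sum: 3 + 4 + 3 + 12 + 4 + 8 + 2 = 36.
36 ÷ 4 = 9 beats.

9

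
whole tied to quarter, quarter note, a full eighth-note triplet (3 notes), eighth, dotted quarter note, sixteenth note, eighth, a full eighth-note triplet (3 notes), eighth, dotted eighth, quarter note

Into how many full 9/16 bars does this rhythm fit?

One bar of 9/16 = 9 sixteenth notes.
In sixteenth notes: whole tied to quarter (whole + quarter) = 20; quarter note = 4; a full eighth-note triplet (3 notes) (three triplet eighths span one quarter) = 4; eighth = 2; dotted quarter note = 6; sixteenth note = 1; eighth = 2; a full eighth-note triplet (3 notes) (three triplet eighths span one quarter) = 4; eighth = 2; dotted eighth = 3; quarter note = 4.
Adding: 20 + 4 + 4 + 2 + 6 + 1 + 2 + 4 + 2 + 3 + 4 = 52.
52 ÷ 9 = 5 complete bars with 7 left over.

5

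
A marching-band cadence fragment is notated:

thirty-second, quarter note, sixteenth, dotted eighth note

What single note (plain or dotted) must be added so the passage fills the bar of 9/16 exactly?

The bar of 9/16 = 18 thirty-second notes.
Each duration in thirty-second notes: thirty-second = 1; quarter note = 8; sixteenth = 2; dotted eighth note = 6.
Total: 1 + 8 + 2 + 6 = 17.
Remaining: 18 − 17 = 1 thirty-second note, which is a thirty-second note.

thirty-second note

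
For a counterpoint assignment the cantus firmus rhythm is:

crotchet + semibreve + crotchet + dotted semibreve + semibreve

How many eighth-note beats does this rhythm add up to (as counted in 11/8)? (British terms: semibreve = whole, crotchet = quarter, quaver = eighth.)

32

One eighth-note beat = 2 sixteenth notes.
Convert each value to sixteenth notes: crotchet = 4; semibreve = 16; crotchet = 4; dotted semibreve = 24; semibreve = 16.
Total: 4 + 16 + 4 + 24 + 16 = 64.
64 ÷ 2 = 32 beats.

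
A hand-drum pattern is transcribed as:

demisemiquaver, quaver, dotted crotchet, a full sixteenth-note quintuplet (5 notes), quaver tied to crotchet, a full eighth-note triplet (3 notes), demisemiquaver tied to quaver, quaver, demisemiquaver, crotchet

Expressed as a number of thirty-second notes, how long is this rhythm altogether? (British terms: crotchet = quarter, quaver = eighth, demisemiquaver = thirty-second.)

63

Working in thirty-second notes: demisemiquaver = 1; quaver = 4; dotted crotchet = 12; a full sixteenth-note quintuplet (5 notes) (five quintuplet sixteenths span one quarter) = 8; quaver tied to crotchet (quaver + crotchet) = 12; a full eighth-note triplet (3 notes) (three triplet eighths span one quarter) = 8; demisemiquaver tied to quaver (demisemiquaver + quaver) = 5; quaver = 4; demisemiquaver = 1; crotchet = 8.
Adding: 1 + 4 + 12 + 8 + 12 + 8 + 5 + 4 + 1 + 8 = 63 thirty-second notes.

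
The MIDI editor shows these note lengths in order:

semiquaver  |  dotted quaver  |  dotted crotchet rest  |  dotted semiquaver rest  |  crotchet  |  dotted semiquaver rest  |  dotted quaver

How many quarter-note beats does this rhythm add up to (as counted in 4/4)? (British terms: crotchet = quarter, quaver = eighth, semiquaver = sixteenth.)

One quarter-note beat = 8 thirty-second notes.
Convert each value to thirty-second notes: semiquaver = 2; dotted quaver = 6; dotted crotchet rest = 12; dotted semiquaver rest = 3; crotchet = 8; dotted semiquaver rest = 3; dotted quaver = 6.
Sum: 2 + 6 + 12 + 3 + 8 + 3 + 6 = 40.
40 ÷ 8 = 5 beats.

5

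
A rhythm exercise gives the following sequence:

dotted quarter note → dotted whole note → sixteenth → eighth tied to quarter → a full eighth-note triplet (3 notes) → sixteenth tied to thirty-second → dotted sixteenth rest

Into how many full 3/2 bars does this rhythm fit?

1

One bar of 3/2 = 48 thirty-second notes.
Working in thirty-second notes: dotted quarter note = 12; dotted whole note = 48; sixteenth = 2; eighth tied to quarter (eighth + quarter) = 12; a full eighth-note triplet (3 notes) (three triplet eighths span one quarter) = 8; sixteenth tied to thirty-second (sixteenth + thirty-second) = 3; dotted sixteenth rest = 3.
Altogether 12 + 48 + 2 + 12 + 8 + 3 + 3 = 88.
88 ÷ 48 = 1 complete bar with 40 left over.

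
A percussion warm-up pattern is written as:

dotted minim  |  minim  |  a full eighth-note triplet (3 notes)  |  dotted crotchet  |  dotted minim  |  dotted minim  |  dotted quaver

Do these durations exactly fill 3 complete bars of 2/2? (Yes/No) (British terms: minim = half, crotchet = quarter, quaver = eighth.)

No

One bar of 2/2 = 16 sixteenth notes, so 3 bars = 48.
Express everything in sixteenth notes: dotted minim = 12; minim = 8; a full eighth-note triplet (3 notes) (three triplet eighths span one quarter) = 4; dotted crotchet = 6; dotted minim = 12; dotted minim = 12; dotted quaver = 3.
Adding: 12 + 8 + 4 + 6 + 12 + 12 + 3 = 57.
57 exceeds 48, so the answer is No.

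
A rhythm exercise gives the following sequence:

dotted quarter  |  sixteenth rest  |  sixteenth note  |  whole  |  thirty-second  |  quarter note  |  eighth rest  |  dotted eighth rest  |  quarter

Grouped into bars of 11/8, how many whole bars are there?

1

One bar of 11/8 = 44 thirty-second notes.
Express everything in thirty-second notes: dotted quarter = 12; sixteenth rest = 2; sixteenth note = 2; whole = 32; thirty-second = 1; quarter note = 8; eighth rest = 4; dotted eighth rest = 6; quarter = 8.
Adding: 12 + 2 + 2 + 32 + 1 + 8 + 4 + 6 + 8 = 75.
75 ÷ 44 = 1 complete bar with 31 left over.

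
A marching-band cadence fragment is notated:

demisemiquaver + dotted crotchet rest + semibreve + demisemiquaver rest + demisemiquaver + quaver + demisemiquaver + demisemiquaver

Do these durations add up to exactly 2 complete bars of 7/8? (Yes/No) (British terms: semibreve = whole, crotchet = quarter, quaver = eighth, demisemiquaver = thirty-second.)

One bar of 7/8 = 28 thirty-second notes, so 2 bars = 56.
Working in thirty-second notes: demisemiquaver = 1; dotted crotchet rest = 12; semibreve = 32; demisemiquaver rest = 1; demisemiquaver = 1; quaver = 4; demisemiquaver = 1; demisemiquaver = 1.
Adding: 1 + 12 + 32 + 1 + 1 + 4 + 1 + 1 = 53.
53 falls short of 56, so the answer is No.

No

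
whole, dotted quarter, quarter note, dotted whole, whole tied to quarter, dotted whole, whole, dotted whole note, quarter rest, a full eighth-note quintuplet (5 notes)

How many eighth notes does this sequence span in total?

Each duration in eighth notes: whole = 8; dotted quarter = 3; quarter note = 2; dotted whole = 12; whole tied to quarter (whole + quarter) = 10; dotted whole = 12; whole = 8; dotted whole note = 12; quarter rest = 2; a full eighth-note quintuplet (5 notes) (five quintuplet eighths span one half) = 4.
Adding: 8 + 3 + 2 + 12 + 10 + 12 + 8 + 12 + 2 + 4 = 73 eighth notes.

73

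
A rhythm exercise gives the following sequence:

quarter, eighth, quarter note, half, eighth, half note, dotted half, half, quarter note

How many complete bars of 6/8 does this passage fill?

4

One bar of 6/8 = 6 eighth notes.
In eighth notes: quarter = 2; eighth = 1; quarter note = 2; half = 4; eighth = 1; half note = 4; dotted half = 6; half = 4; quarter note = 2.
Altogether 2 + 1 + 2 + 4 + 1 + 4 + 6 + 4 + 2 = 26.
26 ÷ 6 = 4 complete bars with 2 left over.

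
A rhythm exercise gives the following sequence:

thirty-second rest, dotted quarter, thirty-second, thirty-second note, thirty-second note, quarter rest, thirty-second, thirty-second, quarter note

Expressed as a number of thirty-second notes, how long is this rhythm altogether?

Express everything in thirty-second notes: thirty-second rest = 1; dotted quarter = 12; thirty-second = 1; thirty-second note = 1; thirty-second note = 1; quarter rest = 8; thirty-second = 1; thirty-second = 1; quarter note = 8.
Sum: 1 + 12 + 1 + 1 + 1 + 8 + 1 + 1 + 8 = 34 thirty-second notes.

34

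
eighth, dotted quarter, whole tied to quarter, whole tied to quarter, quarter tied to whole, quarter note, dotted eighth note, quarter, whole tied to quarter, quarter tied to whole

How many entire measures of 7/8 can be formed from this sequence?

One bar of 7/8 = 14 sixteenth notes.
In sixteenth notes: eighth = 2; dotted quarter = 6; whole tied to quarter (whole + quarter) = 20; whole tied to quarter (whole + quarter) = 20; quarter tied to whole (quarter + whole) = 20; quarter note = 4; dotted eighth note = 3; quarter = 4; whole tied to quarter (whole + quarter) = 20; quarter tied to whole (quarter + whole) = 20.
Altogether 2 + 6 + 20 + 20 + 20 + 4 + 3 + 4 + 20 + 20 = 119.
119 ÷ 14 = 8 complete bars with 7 left over.

8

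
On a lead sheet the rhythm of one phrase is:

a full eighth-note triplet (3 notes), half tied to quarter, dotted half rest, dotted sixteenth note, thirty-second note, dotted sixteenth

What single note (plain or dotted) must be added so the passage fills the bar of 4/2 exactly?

thirty-second note

The bar of 4/2 = 64 thirty-second notes.
Express everything in thirty-second notes: a full eighth-note triplet (3 notes) (three triplet eighths span one quarter) = 8; half tied to quarter (half + quarter) = 24; dotted half rest = 24; dotted sixteenth note = 3; thirty-second note = 1; dotted sixteenth = 3.
Total: 8 + 24 + 24 + 3 + 1 + 3 = 63.
Remaining: 64 − 63 = 1 thirty-second note, which is a thirty-second note.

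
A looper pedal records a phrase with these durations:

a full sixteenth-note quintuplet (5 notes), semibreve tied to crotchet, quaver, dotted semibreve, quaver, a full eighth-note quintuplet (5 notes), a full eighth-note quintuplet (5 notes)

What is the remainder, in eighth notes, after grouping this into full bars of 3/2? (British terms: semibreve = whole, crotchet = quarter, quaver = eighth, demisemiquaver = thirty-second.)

10

One bar of 3/2 = 12 eighth notes.
Express everything in eighth notes: a full sixteenth-note quintuplet (5 notes) (five quintuplet sixteenths span one quarter) = 2; semibreve tied to crotchet (semibreve + crotchet) = 10; quaver = 1; dotted semibreve = 12; quaver = 1; a full eighth-note quintuplet (5 notes) (five quintuplet eighths span one half) = 4; a full eighth-note quintuplet (5 notes) (five quintuplet eighths span one half) = 4.
Total: 2 + 10 + 1 + 12 + 1 + 4 + 4 = 34.
34 ÷ 12 = 2 complete bars with 10 eighth notes remaining.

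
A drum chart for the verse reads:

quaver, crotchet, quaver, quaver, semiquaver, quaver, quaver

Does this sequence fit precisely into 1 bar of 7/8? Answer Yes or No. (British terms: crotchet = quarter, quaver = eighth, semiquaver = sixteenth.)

No

One bar of 7/8 = 14 sixteenth notes.
Each duration in sixteenth notes: quaver = 2; crotchet = 4; quaver = 2; quaver = 2; semiquaver = 1; quaver = 2; quaver = 2.
Sum: 2 + 4 + 2 + 2 + 1 + 2 + 2 = 15.
15 exceeds 14, so the answer is No.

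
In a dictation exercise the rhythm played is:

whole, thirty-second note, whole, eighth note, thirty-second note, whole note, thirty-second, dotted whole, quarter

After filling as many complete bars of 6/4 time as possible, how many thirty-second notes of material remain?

One bar of 6/4 = 48 thirty-second notes.
Each duration in thirty-second notes: whole = 32; thirty-second note = 1; whole = 32; eighth note = 4; thirty-second note = 1; whole note = 32; thirty-second = 1; dotted whole = 48; quarter = 8.
Sum: 32 + 1 + 32 + 4 + 1 + 32 + 1 + 48 + 8 = 159.
159 ÷ 48 = 3 complete bars with 15 thirty-second notes remaining.

15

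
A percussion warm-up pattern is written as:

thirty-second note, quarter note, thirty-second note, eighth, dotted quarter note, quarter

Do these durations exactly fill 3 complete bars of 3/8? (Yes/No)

No

One bar of 3/8 = 12 thirty-second notes, so 3 bars = 36.
Express everything in thirty-second notes: thirty-second note = 1; quarter note = 8; thirty-second note = 1; eighth = 4; dotted quarter note = 12; quarter = 8.
Altogether 1 + 8 + 1 + 4 + 12 + 8 = 34.
34 falls short of 36, so the answer is No.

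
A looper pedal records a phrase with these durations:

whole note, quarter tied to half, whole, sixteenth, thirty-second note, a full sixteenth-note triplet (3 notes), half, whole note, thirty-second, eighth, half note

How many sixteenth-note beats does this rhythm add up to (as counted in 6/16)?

82

One sixteenth-note beat = 2 thirty-second notes.
Each duration in thirty-second notes: whole note = 32; quarter tied to half (quarter + half) = 24; whole = 32; sixteenth = 2; thirty-second note = 1; a full sixteenth-note triplet (3 notes) (three triplet sixteenths span one eighth) = 4; half = 16; whole note = 32; thirty-second = 1; eighth = 4; half note = 16.
Total: 32 + 24 + 32 + 2 + 1 + 4 + 16 + 32 + 1 + 4 + 16 = 164.
164 ÷ 2 = 82 beats.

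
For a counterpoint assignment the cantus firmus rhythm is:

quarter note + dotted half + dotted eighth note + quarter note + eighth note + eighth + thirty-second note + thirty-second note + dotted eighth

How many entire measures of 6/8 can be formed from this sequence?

2

One bar of 6/8 = 24 thirty-second notes.
Working in thirty-second notes: quarter note = 8; dotted half = 24; dotted eighth note = 6; quarter note = 8; eighth note = 4; eighth = 4; thirty-second note = 1; thirty-second note = 1; dotted eighth = 6.
Adding: 8 + 24 + 6 + 8 + 4 + 4 + 1 + 1 + 6 = 62.
62 ÷ 24 = 2 complete bars with 14 left over.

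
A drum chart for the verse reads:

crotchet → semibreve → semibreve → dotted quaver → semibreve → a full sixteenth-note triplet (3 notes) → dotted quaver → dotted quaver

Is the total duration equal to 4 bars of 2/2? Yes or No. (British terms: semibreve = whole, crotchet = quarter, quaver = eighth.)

One bar of 2/2 = 16 sixteenth notes, so 4 bars = 64.
Each duration in sixteenth notes: crotchet = 4; semibreve = 16; semibreve = 16; dotted quaver = 3; semibreve = 16; a full sixteenth-note triplet (3 notes) (three triplet sixteenths span one eighth) = 2; dotted quaver = 3; dotted quaver = 3.
Total: 4 + 16 + 16 + 3 + 16 + 2 + 3 + 3 = 63.
63 falls short of 64, so the answer is No.

No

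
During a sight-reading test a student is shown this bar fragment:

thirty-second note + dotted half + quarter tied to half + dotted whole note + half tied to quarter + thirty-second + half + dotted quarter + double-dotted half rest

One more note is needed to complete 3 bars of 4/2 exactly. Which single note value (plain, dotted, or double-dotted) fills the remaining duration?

double-dotted quarter note

3 bars of 4/2 = 192 thirty-second notes.
Convert each value to thirty-second notes: thirty-second note = 1; dotted half = 24; quarter tied to half (quarter + half) = 24; dotted whole note = 48; half tied to quarter (half + quarter) = 24; thirty-second = 1; half = 16; dotted quarter = 12; double-dotted half rest = 28.
Adding: 1 + 24 + 24 + 48 + 24 + 1 + 16 + 12 + 28 = 178.
Remaining: 192 − 178 = 14 thirty-second notes, which is a double-dotted quarter note.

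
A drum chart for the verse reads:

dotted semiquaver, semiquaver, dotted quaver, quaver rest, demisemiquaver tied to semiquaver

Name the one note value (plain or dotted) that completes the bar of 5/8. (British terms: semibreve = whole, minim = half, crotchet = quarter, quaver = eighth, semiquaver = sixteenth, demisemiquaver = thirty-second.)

The bar of 5/8 = 20 thirty-second notes.
In thirty-second notes: dotted semiquaver = 3; semiquaver = 2; dotted quaver = 6; quaver rest = 4; demisemiquaver tied to semiquaver (demisemiquaver + semiquaver) = 3.
Adding: 3 + 2 + 6 + 4 + 3 = 18.
Remaining: 20 − 18 = 2 thirty-second notes, which is a sixteenth note.

sixteenth note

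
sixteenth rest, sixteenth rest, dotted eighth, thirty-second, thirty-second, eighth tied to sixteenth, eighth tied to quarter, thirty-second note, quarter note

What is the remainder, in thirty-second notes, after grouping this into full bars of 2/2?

One bar of 2/2 = 32 thirty-second notes.
Convert each value to thirty-second notes: sixteenth rest = 2; sixteenth rest = 2; dotted eighth = 6; thirty-second = 1; thirty-second = 1; eighth tied to sixteenth (eighth + sixteenth) = 6; eighth tied to quarter (eighth + quarter) = 12; thirty-second note = 1; quarter note = 8.
Adding: 2 + 2 + 6 + 1 + 1 + 6 + 12 + 1 + 8 = 39.
39 ÷ 32 = 1 complete bar with 7 thirty-second notes remaining.

7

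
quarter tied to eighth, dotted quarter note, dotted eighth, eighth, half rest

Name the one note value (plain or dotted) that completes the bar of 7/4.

dotted eighth note

The bar of 7/4 = 28 sixteenth notes.
Working in sixteenth notes: quarter tied to eighth (quarter + eighth) = 6; dotted quarter note = 6; dotted eighth = 3; eighth = 2; half rest = 8.
Adding: 6 + 6 + 3 + 2 + 8 = 25.
Remaining: 28 − 25 = 3 sixteenth notes, which is a dotted eighth note.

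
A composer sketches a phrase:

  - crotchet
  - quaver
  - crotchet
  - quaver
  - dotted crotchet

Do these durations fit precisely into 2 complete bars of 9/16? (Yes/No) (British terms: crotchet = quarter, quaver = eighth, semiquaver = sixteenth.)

Yes

One bar of 9/16 = 9 sixteenth notes, so 2 bars = 18.
Working in sixteenth notes: crotchet = 4; quaver = 2; crotchet = 4; quaver = 2; dotted crotchet = 6.
Adding: 4 + 2 + 4 + 2 + 6 = 18.
18 equals 18, so the answer is Yes.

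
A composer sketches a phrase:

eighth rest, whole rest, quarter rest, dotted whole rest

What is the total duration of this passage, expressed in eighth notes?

In eighth notes: eighth rest = 1; whole rest = 8; quarter rest = 2; dotted whole rest = 12.
Altogether 1 + 8 + 2 + 12 = 23 eighth notes.

23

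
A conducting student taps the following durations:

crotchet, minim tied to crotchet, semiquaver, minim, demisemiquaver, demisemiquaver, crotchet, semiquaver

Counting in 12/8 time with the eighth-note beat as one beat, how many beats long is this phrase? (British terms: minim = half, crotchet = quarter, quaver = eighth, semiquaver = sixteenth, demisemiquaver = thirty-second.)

15.5

One eighth-note beat = 4 thirty-second notes.
Express everything in thirty-second notes: crotchet = 8; minim tied to crotchet (minim + crotchet) = 24; semiquaver = 2; minim = 16; demisemiquaver = 1; demisemiquaver = 1; crotchet = 8; semiquaver = 2.
Sum: 8 + 24 + 2 + 16 + 1 + 1 + 8 + 2 = 62.
62 ÷ 4 = 15.5 beats.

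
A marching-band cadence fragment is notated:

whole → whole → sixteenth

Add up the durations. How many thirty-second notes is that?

Each duration in thirty-second notes: whole = 32; whole = 32; sixteenth = 2.
Sum: 32 + 32 + 2 = 66 thirty-second notes.

66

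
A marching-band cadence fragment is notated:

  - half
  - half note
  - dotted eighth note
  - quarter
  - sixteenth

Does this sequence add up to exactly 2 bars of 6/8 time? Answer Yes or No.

Yes

One bar of 6/8 = 12 sixteenth notes, so 2 bars = 24.
Convert each value to sixteenth notes: half = 8; half note = 8; dotted eighth note = 3; quarter = 4; sixteenth = 1.
Sum: 8 + 8 + 3 + 4 + 1 = 24.
24 equals 24, so the answer is Yes.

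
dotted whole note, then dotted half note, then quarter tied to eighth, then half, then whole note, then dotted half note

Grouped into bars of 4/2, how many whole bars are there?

2

One bar of 4/2 = 16 eighth notes.
Each duration in eighth notes: dotted whole note = 12; dotted half note = 6; quarter tied to eighth (quarter + eighth) = 3; half = 4; whole note = 8; dotted half note = 6.
Total: 12 + 6 + 3 + 4 + 8 + 6 = 39.
39 ÷ 16 = 2 complete bars with 7 left over.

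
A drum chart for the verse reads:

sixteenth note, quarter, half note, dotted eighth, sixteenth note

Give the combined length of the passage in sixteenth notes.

In sixteenth notes: sixteenth note = 1; quarter = 4; half note = 8; dotted eighth = 3; sixteenth note = 1.
Sum: 1 + 4 + 8 + 3 + 1 = 17 sixteenth notes.

17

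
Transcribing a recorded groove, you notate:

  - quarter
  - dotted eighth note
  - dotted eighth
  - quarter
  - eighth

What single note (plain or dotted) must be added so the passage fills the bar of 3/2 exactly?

The bar of 3/2 = 24 sixteenth notes.
Convert each value to sixteenth notes: quarter = 4; dotted eighth note = 3; dotted eighth = 3; quarter = 4; eighth = 2.
Sum: 4 + 3 + 3 + 4 + 2 = 16.
Remaining: 24 − 16 = 8 sixteenth notes, which is a half note.

half note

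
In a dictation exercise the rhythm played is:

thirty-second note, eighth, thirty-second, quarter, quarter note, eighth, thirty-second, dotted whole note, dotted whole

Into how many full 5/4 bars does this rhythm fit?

One bar of 5/4 = 40 thirty-second notes.
In thirty-second notes: thirty-second note = 1; eighth = 4; thirty-second = 1; quarter = 8; quarter note = 8; eighth = 4; thirty-second = 1; dotted whole note = 48; dotted whole = 48.
Adding: 1 + 4 + 1 + 8 + 8 + 4 + 1 + 48 + 48 = 123.
123 ÷ 40 = 3 complete bars with 3 left over.

3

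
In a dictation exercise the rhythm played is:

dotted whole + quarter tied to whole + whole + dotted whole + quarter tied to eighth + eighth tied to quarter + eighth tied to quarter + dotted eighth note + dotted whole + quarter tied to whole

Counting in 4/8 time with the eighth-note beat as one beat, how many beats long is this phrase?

One eighth-note beat = 2 sixteenth notes.
In sixteenth notes: dotted whole = 24; quarter tied to whole (quarter + whole) = 20; whole = 16; dotted whole = 24; quarter tied to eighth (quarter + eighth) = 6; eighth tied to quarter (eighth + quarter) = 6; eighth tied to quarter (eighth + quarter) = 6; dotted eighth note = 3; dotted whole = 24; quarter tied to whole (quarter + whole) = 20.
Adding: 24 + 20 + 16 + 24 + 6 + 6 + 6 + 3 + 24 + 20 = 149.
149 ÷ 2 = 74.5 beats.

74.5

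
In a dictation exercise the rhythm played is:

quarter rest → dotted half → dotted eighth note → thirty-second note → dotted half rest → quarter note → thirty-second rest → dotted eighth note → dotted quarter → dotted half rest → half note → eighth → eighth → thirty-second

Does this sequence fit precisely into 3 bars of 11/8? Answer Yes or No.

No

One bar of 11/8 = 44 thirty-second notes, so 3 bars = 132.
Express everything in thirty-second notes: quarter rest = 8; dotted half = 24; dotted eighth note = 6; thirty-second note = 1; dotted half rest = 24; quarter note = 8; thirty-second rest = 1; dotted eighth note = 6; dotted quarter = 12; dotted half rest = 24; half note = 16; eighth = 4; eighth = 4; thirty-second = 1.
Altogether 8 + 24 + 6 + 1 + 24 + 8 + 1 + 6 + 12 + 24 + 16 + 4 + 4 + 1 = 139.
139 exceeds 132, so the answer is No.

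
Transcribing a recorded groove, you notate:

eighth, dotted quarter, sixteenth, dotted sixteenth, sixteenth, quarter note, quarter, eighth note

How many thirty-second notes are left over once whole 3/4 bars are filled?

19

One bar of 3/4 = 24 thirty-second notes.
Convert each value to thirty-second notes: eighth = 4; dotted quarter = 12; sixteenth = 2; dotted sixteenth = 3; sixteenth = 2; quarter note = 8; quarter = 8; eighth note = 4.
Altogether 4 + 12 + 2 + 3 + 2 + 8 + 8 + 4 = 43.
43 ÷ 24 = 1 complete bar with 19 thirty-second notes remaining.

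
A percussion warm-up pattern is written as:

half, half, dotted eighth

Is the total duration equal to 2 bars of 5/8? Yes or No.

No

One bar of 5/8 = 10 sixteenth notes, so 2 bars = 20.
Working in sixteenth notes: half = 8; half = 8; dotted eighth = 3.
Sum: 8 + 8 + 3 = 19.
19 falls short of 20, so the answer is No.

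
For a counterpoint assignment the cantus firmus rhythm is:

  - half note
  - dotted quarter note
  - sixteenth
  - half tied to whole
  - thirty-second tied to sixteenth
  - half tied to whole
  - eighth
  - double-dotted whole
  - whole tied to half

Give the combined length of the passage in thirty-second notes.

Express everything in thirty-second notes: half note = 16; dotted quarter note = 12; sixteenth = 2; half tied to whole (half + whole) = 48; thirty-second tied to sixteenth (thirty-second + sixteenth) = 3; half tied to whole (half + whole) = 48; eighth = 4; double-dotted whole = 56; whole tied to half (whole + half) = 48.
Altogether 16 + 12 + 2 + 48 + 3 + 48 + 4 + 56 + 48 = 237 thirty-second notes.

237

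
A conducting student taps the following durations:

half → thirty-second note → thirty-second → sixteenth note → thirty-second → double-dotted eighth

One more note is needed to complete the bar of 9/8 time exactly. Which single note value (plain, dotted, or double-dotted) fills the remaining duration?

quarter note

The bar of 9/8 = 36 thirty-second notes.
Convert each value to thirty-second notes: half = 16; thirty-second note = 1; thirty-second = 1; sixteenth note = 2; thirty-second = 1; double-dotted eighth = 7.
Altogether 16 + 1 + 1 + 2 + 1 + 7 = 28.
Remaining: 36 − 28 = 8 thirty-second notes, which is a quarter note.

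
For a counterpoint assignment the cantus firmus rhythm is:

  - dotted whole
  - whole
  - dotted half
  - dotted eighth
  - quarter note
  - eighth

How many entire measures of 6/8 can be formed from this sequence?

One bar of 6/8 = 12 sixteenth notes.
Convert each value to sixteenth notes: dotted whole = 24; whole = 16; dotted half = 12; dotted eighth = 3; quarter note = 4; eighth = 2.
Total: 24 + 16 + 12 + 3 + 4 + 2 = 61.
61 ÷ 12 = 5 complete bars with 1 left over.

5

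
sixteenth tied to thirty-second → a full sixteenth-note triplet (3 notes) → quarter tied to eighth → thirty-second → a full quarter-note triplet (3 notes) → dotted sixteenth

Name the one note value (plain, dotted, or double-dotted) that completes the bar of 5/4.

thirty-second note

The bar of 5/4 = 40 thirty-second notes.
Convert each value to thirty-second notes: sixteenth tied to thirty-second (sixteenth + thirty-second) = 3; a full sixteenth-note triplet (3 notes) (three triplet sixteenths span one eighth) = 4; quarter tied to eighth (quarter + eighth) = 12; thirty-second = 1; a full quarter-note triplet (3 notes) (three triplet quarters span one half) = 16; dotted sixteenth = 3.
Altogether 3 + 4 + 12 + 1 + 16 + 3 = 39.
Remaining: 40 − 39 = 1 thirty-second note, which is a thirty-second note.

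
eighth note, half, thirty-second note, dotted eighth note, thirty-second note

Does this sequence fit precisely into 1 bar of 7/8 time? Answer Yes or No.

Yes

One bar of 7/8 = 28 thirty-second notes.
In thirty-second notes: eighth note = 4; half = 16; thirty-second note = 1; dotted eighth note = 6; thirty-second note = 1.
Adding: 4 + 16 + 1 + 6 + 1 = 28.
28 equals 28, so the answer is Yes.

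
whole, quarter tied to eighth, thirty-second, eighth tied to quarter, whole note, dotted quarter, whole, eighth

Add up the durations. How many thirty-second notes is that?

137

Working in thirty-second notes: whole = 32; quarter tied to eighth (quarter + eighth) = 12; thirty-second = 1; eighth tied to quarter (eighth + quarter) = 12; whole note = 32; dotted quarter = 12; whole = 32; eighth = 4.
Total: 32 + 12 + 1 + 12 + 32 + 12 + 32 + 4 = 137 thirty-second notes.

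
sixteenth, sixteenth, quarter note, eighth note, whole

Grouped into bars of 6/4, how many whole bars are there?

1

One bar of 6/4 = 24 sixteenth notes.
Convert each value to sixteenth notes: sixteenth = 1; sixteenth = 1; quarter note = 4; eighth note = 2; whole = 16.
Altogether 1 + 1 + 4 + 2 + 16 = 24.
24 ÷ 24 = 1 complete bar with 0 left over.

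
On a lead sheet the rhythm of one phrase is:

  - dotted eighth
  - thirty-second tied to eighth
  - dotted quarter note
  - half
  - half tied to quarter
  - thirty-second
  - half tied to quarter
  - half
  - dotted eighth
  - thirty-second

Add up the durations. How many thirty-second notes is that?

Express everything in thirty-second notes: dotted eighth = 6; thirty-second tied to eighth (thirty-second + eighth) = 5; dotted quarter note = 12; half = 16; half tied to quarter (half + quarter) = 24; thirty-second = 1; half tied to quarter (half + quarter) = 24; half = 16; dotted eighth = 6; thirty-second = 1.
Altogether 6 + 5 + 12 + 16 + 24 + 1 + 24 + 16 + 6 + 1 = 111 thirty-second notes.

111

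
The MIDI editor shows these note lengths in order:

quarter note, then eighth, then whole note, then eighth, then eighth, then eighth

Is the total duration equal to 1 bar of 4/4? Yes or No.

One bar of 4/4 = 8 eighth notes.
Working in eighth notes: quarter note = 2; eighth = 1; whole note = 8; eighth = 1; eighth = 1; eighth = 1.
Sum: 2 + 1 + 8 + 1 + 1 + 1 = 14.
14 exceeds 8, so the answer is No.

No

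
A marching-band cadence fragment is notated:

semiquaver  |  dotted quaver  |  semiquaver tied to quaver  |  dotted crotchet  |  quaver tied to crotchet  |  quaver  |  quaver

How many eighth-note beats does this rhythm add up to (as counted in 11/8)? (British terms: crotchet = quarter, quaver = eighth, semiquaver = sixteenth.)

11.5

One eighth-note beat = 2 sixteenth notes.
Working in sixteenth notes: semiquaver = 1; dotted quaver = 3; semiquaver tied to quaver (semiquaver + quaver) = 3; dotted crotchet = 6; quaver tied to crotchet (quaver + crotchet) = 6; quaver = 2; quaver = 2.
Total: 1 + 3 + 3 + 6 + 6 + 2 + 2 = 23.
23 ÷ 2 = 11.5 beats.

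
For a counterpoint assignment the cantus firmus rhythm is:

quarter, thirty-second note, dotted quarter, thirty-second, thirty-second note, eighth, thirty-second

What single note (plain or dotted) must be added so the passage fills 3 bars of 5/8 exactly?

whole note

3 bars of 5/8 = 60 thirty-second notes.
Express everything in thirty-second notes: quarter = 8; thirty-second note = 1; dotted quarter = 12; thirty-second = 1; thirty-second note = 1; eighth = 4; thirty-second = 1.
Total: 8 + 1 + 12 + 1 + 1 + 4 + 1 = 28.
Remaining: 60 − 28 = 32 thirty-second notes, which is a whole note.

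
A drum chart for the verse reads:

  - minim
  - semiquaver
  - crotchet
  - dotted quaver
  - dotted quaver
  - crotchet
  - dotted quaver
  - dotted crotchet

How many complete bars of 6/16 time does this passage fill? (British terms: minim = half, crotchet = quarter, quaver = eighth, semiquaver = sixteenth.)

One bar of 6/16 = 6 sixteenth notes.
Convert each value to sixteenth notes: minim = 8; semiquaver = 1; crotchet = 4; dotted quaver = 3; dotted quaver = 3; crotchet = 4; dotted quaver = 3; dotted crotchet = 6.
Total: 8 + 1 + 4 + 3 + 3 + 4 + 3 + 6 = 32.
32 ÷ 6 = 5 complete bars with 2 left over.

5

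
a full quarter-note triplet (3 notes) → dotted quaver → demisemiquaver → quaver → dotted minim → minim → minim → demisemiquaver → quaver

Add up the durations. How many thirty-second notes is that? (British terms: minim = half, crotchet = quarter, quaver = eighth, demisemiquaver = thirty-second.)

Express everything in thirty-second notes: a full quarter-note triplet (3 notes) (three triplet quarters span one half) = 16; dotted quaver = 6; demisemiquaver = 1; quaver = 4; dotted minim = 24; minim = 16; minim = 16; demisemiquaver = 1; quaver = 4.
Sum: 16 + 6 + 1 + 4 + 24 + 16 + 16 + 1 + 4 = 88 thirty-second notes.

88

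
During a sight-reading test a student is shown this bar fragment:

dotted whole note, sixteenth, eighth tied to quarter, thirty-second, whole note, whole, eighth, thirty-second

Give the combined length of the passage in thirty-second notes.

In thirty-second notes: dotted whole note = 48; sixteenth = 2; eighth tied to quarter (eighth + quarter) = 12; thirty-second = 1; whole note = 32; whole = 32; eighth = 4; thirty-second = 1.
Total: 48 + 2 + 12 + 1 + 32 + 32 + 4 + 1 = 132 thirty-second notes.

132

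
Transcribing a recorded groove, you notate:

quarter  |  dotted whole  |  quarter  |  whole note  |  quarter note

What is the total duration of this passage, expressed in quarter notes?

Working in quarter notes: quarter = 1; dotted whole = 6; quarter = 1; whole note = 4; quarter note = 1.
Total: 1 + 6 + 1 + 4 + 1 = 13 quarter notes.

13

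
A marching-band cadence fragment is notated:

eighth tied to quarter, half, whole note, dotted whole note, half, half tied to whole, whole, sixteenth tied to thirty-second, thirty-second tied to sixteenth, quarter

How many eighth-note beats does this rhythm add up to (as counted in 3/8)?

One eighth-note beat = 4 thirty-second notes.
Express everything in thirty-second notes: eighth tied to quarter (eighth + quarter) = 12; half = 16; whole note = 32; dotted whole note = 48; half = 16; half tied to whole (half + whole) = 48; whole = 32; sixteenth tied to thirty-second (sixteenth + thirty-second) = 3; thirty-second tied to sixteenth (thirty-second + sixteenth) = 3; quarter = 8.
Total: 12 + 16 + 32 + 48 + 16 + 48 + 32 + 3 + 3 + 8 = 218.
218 ÷ 4 = 54.5 beats.

54.5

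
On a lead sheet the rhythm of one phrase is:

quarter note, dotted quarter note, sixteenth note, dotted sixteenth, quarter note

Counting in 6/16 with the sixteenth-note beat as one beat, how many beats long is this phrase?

16.5

One sixteenth-note beat = 2 thirty-second notes.
In thirty-second notes: quarter note = 8; dotted quarter note = 12; sixteenth note = 2; dotted sixteenth = 3; quarter note = 8.
Total: 8 + 12 + 2 + 3 + 8 = 33.
33 ÷ 2 = 16.5 beats.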